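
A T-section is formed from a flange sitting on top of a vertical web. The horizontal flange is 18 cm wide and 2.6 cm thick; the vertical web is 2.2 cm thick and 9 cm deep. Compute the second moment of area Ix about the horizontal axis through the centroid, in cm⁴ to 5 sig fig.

Break the section into simple shapes (no overlaps), measuring from the bottom-left corner of the bounding box.
Flange: 18 × 2.6, A = 46.8 cm², y = 10.3 cm, Ī = 26.364 cm⁴.
Web: 2.2 × 9, A = 19.8 cm², y = 4.5 cm, Ī = 133.65 cm⁴.
Centroid: ȳ = ΣA·y / ΣA = 8.575676 cm.
Transfer each piece to the horizontal axis through the centroid using Ī + A·d² with d = y − 8.575676:
  flange: d = 1.724324 cm → contributes +165.5142 cm⁴
  web: d = -4.075676 cm → contributes +462.5504 cm⁴
Total I = 628.0646 cm⁴.

Ix ≈ 628.06 cm⁴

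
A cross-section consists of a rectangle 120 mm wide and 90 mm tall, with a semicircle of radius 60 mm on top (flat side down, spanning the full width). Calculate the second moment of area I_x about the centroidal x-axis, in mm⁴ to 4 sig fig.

I_x ≈ 2.714 × 10⁷ mm⁴

Treat the section as a set of non-overlapping primitives; coordinates are from the bounding-box lower-left.
Rectangular body: 120 × 90, A = 10 800 mm², y = 45 mm, Ī = 7 290 000 mm⁴.
Semicircular cap: semicircle r = 60, A = 5654.87 mm², y = 115.465 mm, Ī = 1 422 450 mm⁴.
Centroid: ȳ = ΣA·y / ΣA = 69.2159 mm.
Transfer each piece to the centroidal x-axis using Ī + A·d² with d = y − 69.2159:
  rectangular body: d = -24.2159 mm → contributes +13 623 213 mm⁴
  semicircular cap: d = 46.2489 mm → contributes +13 517 996 mm⁴
Total I = 27 141 210 mm⁴.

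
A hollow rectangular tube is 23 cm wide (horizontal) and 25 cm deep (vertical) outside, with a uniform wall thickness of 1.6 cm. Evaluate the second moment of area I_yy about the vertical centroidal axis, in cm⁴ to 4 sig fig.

Decompose the section into non-overlapping parts with the origin at the bottom-left of its bounding rectangle.
Outer rectangle: 23 × 25, A = 575 cm², x = 11.5 cm, Ī = 25347.9 cm⁴.
Inner void (subtracted): 19.8 × 21.8, A = 431.64 cm², x = 11.5 cm, Ī = 14101.7 cm⁴.
By symmetry the centroid is at mid-width, x̄ = 11.5 cm.
All pieces are centred on the vertical centroidal axis, so I = ΣĪ (holes subtracted) = 11246.2 cm⁴.

I_yy ≈ 1.125 × 10⁴ cm⁴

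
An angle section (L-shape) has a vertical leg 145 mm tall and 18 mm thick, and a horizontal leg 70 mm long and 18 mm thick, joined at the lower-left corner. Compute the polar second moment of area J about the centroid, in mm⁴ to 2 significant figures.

Break the section into simple shapes (no overlaps), measuring from the bottom-left corner of the bounding box.
Vertical leg: 18 × 145, A = 2 610 mm², y = 72.5 mm, Ī = 4 572 938 mm⁴.
Horizontal leg (remainder): 52 × 18, A = 936 mm², y = 9 mm, Ī = 25 272 mm⁴.
Centroid: ȳ = ΣA·y / ΣA = 55.74 mm.
Transfer each piece to the centroidal x-axis using Ī + A·d² with d = y − 55.74:
  vertical leg: d = 16.76 mm → contributes +5 306 205 mm⁴
  horizontal leg (remainder): d = -46.74 mm → contributes +2 069 959 mm⁴
Total I = 7 376 164 mm⁴.
For the y-axis: x̄ = 18.24 mm.
Repeating about the centroidal y-axis gives I_y = 1 125 326 mm⁴.
Polar second moment: J = I_x + I_y = 8 501 490 mm⁴.

J ≈ 8.5 × 10⁶ mm⁴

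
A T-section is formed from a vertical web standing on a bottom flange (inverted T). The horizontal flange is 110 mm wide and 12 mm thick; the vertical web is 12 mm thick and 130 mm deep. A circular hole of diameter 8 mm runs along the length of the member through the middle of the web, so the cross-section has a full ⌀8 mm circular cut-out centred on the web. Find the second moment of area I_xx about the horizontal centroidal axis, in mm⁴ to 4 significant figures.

I_xx ≈ 5.763 × 10⁶ mm⁴

Split into non-overlapping primitives; take the origin at the lower-left of the bounding box.
Flange: 110 × 12, A = 1 320 mm², y = 6 mm, Ī = 15 840 mm⁴.
Web: 12 × 130, A = 1 560 mm², y = 77 mm, Ī = 2 197 000 mm⁴.
Hole (subtracted): ⌀8, A = 50.2655 mm², y = 77 mm, Ī = 201.062 mm⁴.
Centroid: ȳ = ΣA·y / ΣA = 43.8803 mm.
Transfer each piece to the horizontal centroidal axis using Ī + A·d² with d = y − 43.8803:
  flange: d = -37.8803 mm → contributes +1 909 929 mm⁴
  web: d = 33.1197 mm → contributes +3 908 188 mm⁴
  hole: d = 33.1197 mm → contributes −55 338 mm⁴
Total I = 5 762 779 mm⁴.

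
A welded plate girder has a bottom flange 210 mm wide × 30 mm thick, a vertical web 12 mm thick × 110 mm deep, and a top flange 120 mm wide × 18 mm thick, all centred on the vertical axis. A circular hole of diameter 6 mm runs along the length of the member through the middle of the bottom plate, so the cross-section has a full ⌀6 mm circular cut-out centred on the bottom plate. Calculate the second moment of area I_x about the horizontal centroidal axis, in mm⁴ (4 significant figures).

I_x ≈ 3.216 × 10⁷ mm⁴

Split into non-overlapping primitives; take the origin at the lower-left of the bounding box.
Bottom plate: 210 × 30, A = 6 300 mm², y = 15 mm, Ī = 472 500 mm⁴.
Web plate: 12 × 110, A = 1 320 mm², y = 85 mm, Ī = 1 331 000 mm⁴.
Top plate: 120 × 18, A = 2 160 mm², y = 149 mm, Ī = 58 320 mm⁴.
Hole (subtracted): ⌀6, A = 28.2743 mm², y = 15 mm, Ī = 63.6173 mm⁴.
Centroid: ȳ = ΣA·y / ΣA = 54.1561 mm.
Transfer each piece to the horizontal centroidal axis using Ī + A·d² with d = y − 54.1561:
  bottom plate: d = -39.1561 mm → contributes +10 131 684 mm⁴
  web plate: d = 30.8439 mm → contributes +2 586 773 mm⁴
  top plate: d = 94.8439 mm → contributes +19 488 290 mm⁴
  hole: d = -39.1561 mm → contributes −43413.9 mm⁴
Total I = 32 163 333 mm⁴.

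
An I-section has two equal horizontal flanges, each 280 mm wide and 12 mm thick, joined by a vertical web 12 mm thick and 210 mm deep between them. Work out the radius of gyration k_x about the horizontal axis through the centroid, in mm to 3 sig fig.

k_x ≈ 99.9 mm

Break the section into simple shapes (no overlaps), measuring from the bottom-left corner of the bounding box.
Bottom flange: 280 × 12, A = 3 360 mm², y = 6 mm, Ī = 40 320 mm⁴.
Web: 12 × 210, A = 2 520 mm², y = 117 mm, Ī = 9 261 000 mm⁴.
Top flange: 280 × 12, A = 3 360 mm², y = 228 mm, Ī = 40 320 mm⁴.
By symmetry the centroid is at mid-height, ȳ = 117 mm.
Transfer each piece to the horizontal axis through the centroid using Ī + A·d² with d = y − 117:
  bottom flange: d = -111 mm → contributes +41 438 880 mm⁴
  web: d = 0 mm → contributes +9 261 000 mm⁴
  top flange: d = 111 mm → contributes +41 438 880 mm⁴
Total I = 92 138 760 mm⁴.
Radius of gyration: k = √(I/A) = √(92 138 760 / 9 240) = 99.859 mm.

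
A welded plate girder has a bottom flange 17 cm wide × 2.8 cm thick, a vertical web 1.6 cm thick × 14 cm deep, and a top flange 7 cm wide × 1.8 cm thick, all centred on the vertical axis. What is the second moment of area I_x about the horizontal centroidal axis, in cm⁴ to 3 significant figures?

I_x ≈ 3450 cm⁴

Treat the section as a set of non-overlapping primitives; coordinates are from the bounding-box lower-left.
Bottom plate: 17 × 2.8, A = 47.6 cm², y = 1.4 cm, Ī = 31.099 cm⁴.
Web plate: 1.6 × 14, A = 22.4 cm², y = 9.8 cm, Ī = 365.87 cm⁴.
Top plate: 7 × 1.8, A = 12.6 cm², y = 17.7 cm, Ī = 3.402 cm⁴.
Centroid: ȳ = ΣA·y / ΣA = 6.1644 cm.
Transfer each piece to the horizontal centroidal axis using Ī + A·d² with d = y − 6.1644:
  bottom plate: d = -4.7644 cm → contributes +1111.6 cm⁴
  web plate: d = 3.6356 cm → contributes +661.94 cm⁴
  top plate: d = 11.536 cm → contributes +1680.1 cm⁴
Total I = 3453.6 cm⁴.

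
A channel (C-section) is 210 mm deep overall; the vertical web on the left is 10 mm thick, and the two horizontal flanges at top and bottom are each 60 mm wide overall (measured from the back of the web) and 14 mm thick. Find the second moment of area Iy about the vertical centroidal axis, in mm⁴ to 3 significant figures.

Iy ≈ 1.07 × 10⁶ mm⁴

Split into non-overlapping primitives; take the origin at the lower-left of the bounding box.
Web: 10 × 210, A = 2 100 mm², x = 5 mm, Ī = 17 500 mm⁴.
Top flange (beyond web): 50 × 14, A = 700 mm², x = 35 mm, Ī = 145 833 mm⁴.
Bottom flange (beyond web): 50 × 14, A = 700 mm², x = 35 mm, Ī = 145 833 mm⁴.
Centroid: x̄ = ΣA·x / ΣA = 17 mm.
Transfer each piece to the vertical centroidal axis using Ī + A·d² with d = x − 17:
  web: d = -12 mm → contributes +319 900 mm⁴
  top flange (beyond web): d = 18 mm → contributes +372 633 mm⁴
  bottom flange (beyond web): d = 18 mm → contributes +372 633 mm⁴
Total I = 1 065 167 mm⁴.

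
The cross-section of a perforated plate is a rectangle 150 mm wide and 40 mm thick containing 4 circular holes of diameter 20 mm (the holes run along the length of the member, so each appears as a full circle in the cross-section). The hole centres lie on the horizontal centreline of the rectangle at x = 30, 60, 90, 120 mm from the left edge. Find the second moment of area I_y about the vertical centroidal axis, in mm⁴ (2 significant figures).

I_y ≈ 9.8 × 10⁶ mm⁴

Decompose the section into non-overlapping parts with the origin at the bottom-left of its bounding rectangle.
Plate: 150 × 40, A = 6 000 mm², x = 75 mm, Ī = 11 250 000 mm⁴.
Hole 1 (subtracted): ⌀20, A = 314.2 mm², x = 30 mm, Ī = 7 854 mm⁴.
Hole 2 (subtracted): ⌀20, A = 314.2 mm², x = 60 mm, Ī = 7 854 mm⁴.
Hole 3 (subtracted): ⌀20, A = 314.2 mm², x = 90 mm, Ī = 7 854 mm⁴.
Hole 4 (subtracted): ⌀20, A = 314.2 mm², x = 120 mm, Ī = 7 854 mm⁴.
By symmetry the centroid is at mid-width, x̄ = 75 mm.
Transfer each piece to the vertical centroidal axis using Ī + A·d² with d = x − 75:
  plate: d = 0 mm → contributes +11 250 000 mm⁴
  hole 1: d = -45 mm → contributes −644 026 mm⁴
  hole 2: d = -15 mm → contributes −78 540 mm⁴
  hole 3: d = 15 mm → contributes −78 540 mm⁴
  hole 4: d = 45 mm → contributes −644 026 mm⁴
Total I = 9 804 867 mm⁴.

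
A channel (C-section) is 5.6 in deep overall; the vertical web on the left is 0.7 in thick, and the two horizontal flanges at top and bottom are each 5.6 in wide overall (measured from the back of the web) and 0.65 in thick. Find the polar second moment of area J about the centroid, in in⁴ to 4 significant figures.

J ≈ 81.42 in⁴

Split into non-overlapping primitives; take the origin at the lower-left of the bounding box.
Web: 0.7 × 5.6, A = 3.92 in², y = 2.8 in, Ī = 10.2443 in⁴.
Top flange (beyond web): 4.9 × 0.65, A = 3.185 in², y = 5.275 in, Ī = 0.112139 in⁴.
Bottom flange (beyond web): 4.9 × 0.65, A = 3.185 in², y = 0.325 in, Ī = 0.112139 in⁴.
By symmetry the centroid is at mid-height, ȳ = 2.8 in.
Transfer each piece to the centroidal x-axis using Ī + A·d² with d = y − 2.8:
  web: d = 0 in → contributes +10.2443 in⁴
  top flange (beyond web): d = 2.475 in → contributes +19.6223 in⁴
  bottom flange (beyond web): d = -2.475 in → contributes +19.6223 in⁴
Total I = 49.4888 in⁴.
For the y-axis: x̄ = 2.08333 in.
Repeating about the centroidal y-axis gives I_y = 31.9304 in⁴.
Polar second moment: J = I_x + I_y = 81.4192 in⁴.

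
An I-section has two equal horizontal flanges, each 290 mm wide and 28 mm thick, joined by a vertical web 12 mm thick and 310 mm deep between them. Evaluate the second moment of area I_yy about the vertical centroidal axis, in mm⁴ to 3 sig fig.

I_yy ≈ 1.14 × 10⁸ mm⁴

Decompose the section into non-overlapping parts with the origin at the bottom-left of its bounding rectangle.
Bottom flange: 290 × 28, A = 8 120 mm², x = 145 mm, Ī = 56 907 667 mm⁴.
Web: 12 × 310, A = 3 720 mm², x = 145 mm, Ī = 44 640 mm⁴.
Top flange: 290 × 28, A = 8 120 mm², x = 145 mm, Ī = 56 907 667 mm⁴.
By symmetry the centroid is at mid-width, x̄ = 145 mm.
All pieces are centred on the vertical centroidal axis, so I = ΣĪ = 113 859 973 mm⁴.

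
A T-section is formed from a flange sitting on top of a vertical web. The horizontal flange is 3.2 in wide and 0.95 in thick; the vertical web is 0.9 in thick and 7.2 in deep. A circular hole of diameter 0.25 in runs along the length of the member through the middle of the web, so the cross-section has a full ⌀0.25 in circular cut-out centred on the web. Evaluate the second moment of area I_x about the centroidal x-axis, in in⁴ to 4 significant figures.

Treat the section as a set of non-overlapping primitives; coordinates are from the bounding-box lower-left.
Flange: 3.2 × 0.95, A = 3.04 in², y = 7.675 in, Ī = 0.228633 in⁴.
Web: 0.9 × 7.2, A = 6.48 in², y = 3.6 in, Ī = 27.9936 in⁴.
Hole (subtracted): ⌀0.25, A = 0.0490874 in², y = 3.6 in, Ī = 0.000191748 in⁴.
Centroid: ȳ = ΣA·y / ΣA = 4.908 in.
Transfer each piece to the centroidal x-axis using Ī + A·d² with d = y − 4.908:
  flange: d = 2.767 in → contributes +23.5037 in⁴
  web: d = -1.308 in → contributes +39.0801 in⁴
  hole: d = -1.308 in → contributes −0.0841742 in⁴
Total I = 62.4996 in⁴.

I_x ≈ 62.50 in⁴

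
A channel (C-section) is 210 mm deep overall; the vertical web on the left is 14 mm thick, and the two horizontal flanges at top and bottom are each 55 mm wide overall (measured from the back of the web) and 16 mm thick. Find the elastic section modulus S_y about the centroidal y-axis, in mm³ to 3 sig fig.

Treat the section as a set of non-overlapping primitives; coordinates are from the bounding-box lower-left.
Web: 14 × 210, A = 2 940 mm², x = 7 mm, Ī = 48 020 mm⁴.
Top flange (beyond web): 41 × 16, A = 656 mm², x = 34.5 mm, Ī = 91 895 mm⁴.
Bottom flange (beyond web): 41 × 16, A = 656 mm², x = 34.5 mm, Ī = 91 895 mm⁴.
Centroid: x̄ = ΣA·x / ΣA = 15.485 mm.
Transfer each piece to the centroidal y-axis using Ī + A·d² with d = x − 15.485:
  web: d = -8.4854 mm → contributes +259 707 mm⁴
  top flange (beyond web): d = 19.015 mm → contributes +329 074 mm⁴
  bottom flange (beyond web): d = 19.015 mm → contributes +329 074 mm⁴
Total I = 917 855 mm⁴.
Extreme fibre distance c = 39.515 mm; S = I/c = 23 228 mm³.

S_y ≈ 2.32 × 10⁴ mm³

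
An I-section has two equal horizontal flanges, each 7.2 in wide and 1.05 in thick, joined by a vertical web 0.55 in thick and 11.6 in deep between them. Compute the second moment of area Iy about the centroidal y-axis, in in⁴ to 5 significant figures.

Decompose the section into non-overlapping parts with the origin at the bottom-left of its bounding rectangle.
Bottom flange: 7.2 × 1.05, A = 7.56 in², x = 3.6 in, Ī = 32.6592 in⁴.
Web: 0.55 × 11.6, A = 6.38 in², x = 3.6 in, Ī = 0.1608292 in⁴.
Top flange: 7.2 × 1.05, A = 7.56 in², x = 3.6 in, Ī = 32.6592 in⁴.
By symmetry the centroid is at mid-width, x̄ = 3.6 in.
All pieces are centred on the centroidal y-axis, so I = ΣĪ = 65.47923 in⁴.

Iy ≈ 65.479 in⁴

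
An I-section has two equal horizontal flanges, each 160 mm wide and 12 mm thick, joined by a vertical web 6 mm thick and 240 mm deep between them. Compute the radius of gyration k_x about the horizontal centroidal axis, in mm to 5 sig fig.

Split into non-overlapping primitives; take the origin at the lower-left of the bounding box.
Bottom flange: 160 × 12, A = 1 920 mm², y = 6 mm, Ī = 23 040 mm⁴.
Web: 6 × 240, A = 1 440 mm², y = 132 mm, Ī = 6 912 000 mm⁴.
Top flange: 160 × 12, A = 1 920 mm², y = 258 mm, Ī = 23 040 mm⁴.
By symmetry the centroid is at mid-height, ȳ = 132 mm.
Transfer each piece to the horizontal centroidal axis using Ī + A·d² with d = y − 132:
  bottom flange: d = -126 mm → contributes +30 504 960 mm⁴
  web: d = 0 mm → contributes +6 912 000 mm⁴
  top flange: d = 126 mm → contributes +30 504 960 mm⁴
Total I = 67 921 920 mm⁴.
Radius of gyration: k = √(I/A) = √(67 921 920 / 5 280) = 113.4196 mm.

k_x ≈ 113.42 mm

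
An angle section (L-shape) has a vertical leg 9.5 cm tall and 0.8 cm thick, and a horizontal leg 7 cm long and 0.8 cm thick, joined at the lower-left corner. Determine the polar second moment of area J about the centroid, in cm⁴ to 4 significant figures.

J ≈ 167.3 cm⁴

Decompose the section into non-overlapping parts with the origin at the bottom-left of its bounding rectangle.
Vertical leg: 0.8 × 9.5, A = 7.6 cm², y = 4.75 cm, Ī = 57.1583 cm⁴.
Horizontal leg (remainder): 6.2 × 0.8, A = 4.96 cm², y = 0.4 cm, Ī = 0.264533 cm⁴.
Centroid: ȳ = ΣA·y / ΣA = 3.03217 cm.
Transfer each piece to the centroidal x-axis using Ī + A·d² with d = y − 3.03217:
  vertical leg: d = 1.71783 cm → contributes +79.5856 cm⁴
  horizontal leg (remainder): d = -2.63217 cm → contributes +34.6289 cm⁴
Total I = 114.214 cm⁴.
For the y-axis: x̄ = 1.78217 cm.
Repeating about the centroidal y-axis gives I_y = 53.0595 cm⁴.
Polar second moment: J = I_x + I_y = 167.274 cm⁴.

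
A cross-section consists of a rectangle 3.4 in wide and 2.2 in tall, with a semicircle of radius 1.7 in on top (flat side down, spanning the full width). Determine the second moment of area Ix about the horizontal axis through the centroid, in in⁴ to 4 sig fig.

Split into non-overlapping primitives; take the origin at the lower-left of the bounding box.
Rectangular body: 3.4 × 2.2, A = 7.48 in², y = 1.1 in, Ī = 3.01693 in⁴.
Semicircular cap: semicircle r = 1.7, A = 4.5396 in², y = 2.9215 in, Ī = 0.916701 in⁴.
Centroid: ȳ = ΣA·y / ΣA = 1.78795 in.
Transfer each piece to the horizontal axis through the centroid using Ī + A·d² with d = y − 1.78795:
  rectangular body: d = -0.687951 in → contributes +6.55704 in⁴
  semicircular cap: d = 1.13355 in → contributes +6.74981 in⁴
Total I = 13.3069 in⁴.

Ix ≈ 13.31 in⁴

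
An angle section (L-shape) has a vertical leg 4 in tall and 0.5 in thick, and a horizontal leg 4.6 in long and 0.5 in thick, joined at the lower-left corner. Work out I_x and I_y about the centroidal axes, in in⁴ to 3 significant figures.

I_x ≈ 5.81 in⁴, I_y ≈ 8.27 in⁴

Split into non-overlapping primitives; take the origin at the lower-left of the bounding box.
Vertical leg: 0.5 × 4, A = 2 in², y = 2 in, Ī = 2.6667 in⁴.
Horizontal leg (remainder): 4.1 × 0.5, A = 2.05 in², y = 0.25 in, Ī = 0.042708 in⁴.
Centroid: ȳ = ΣA·y / ΣA = 1.1142 in.
Transfer each piece to the centroidal x-axis using Ī + A·d² with d = y − 1.1142:
  vertical leg: d = 0.8858 in → contributes +4.236 in⁴
  horizontal leg (remainder): d = -0.8642 in → contributes +1.5737 in⁴
Total I = 5.8097 in⁴.
For the y-axis: x̄ = 1.4142 in.
Repeating about the centroidal y-axis gives I_y = 8.2687 in⁴.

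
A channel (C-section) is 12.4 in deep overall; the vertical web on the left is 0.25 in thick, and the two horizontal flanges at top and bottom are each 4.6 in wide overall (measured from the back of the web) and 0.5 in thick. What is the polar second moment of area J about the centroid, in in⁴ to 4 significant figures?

J ≈ 210.3 in⁴

Split into non-overlapping primitives; take the origin at the lower-left of the bounding box.
Web: 0.25 × 12.4, A = 3.1 in², y = 6.2 in, Ī = 39.7213 in⁴.
Top flange (beyond web): 4.35 × 0.5, A = 2.175 in², y = 12.15 in, Ī = 0.0453125 in⁴.
Bottom flange (beyond web): 4.35 × 0.5, A = 2.175 in², y = 0.25 in, Ī = 0.0453125 in⁴.
By symmetry the centroid is at mid-height, ȳ = 6.2 in.
Transfer each piece to the centroidal x-axis using Ī + A·d² with d = y − 6.2:
  web: d = 0 in → contributes +39.7213 in⁴
  top flange (beyond web): d = 5.95 in → contributes +77.0458 in⁴
  bottom flange (beyond web): d = -5.95 in → contributes +77.0458 in⁴
Total I = 193.813 in⁴.
For the y-axis: x̄ = 1.46795 in.
Repeating about the centroidal y-axis gives I_y = 16.4508 in⁴.
Polar second moment: J = I_x + I_y = 210.264 in⁴.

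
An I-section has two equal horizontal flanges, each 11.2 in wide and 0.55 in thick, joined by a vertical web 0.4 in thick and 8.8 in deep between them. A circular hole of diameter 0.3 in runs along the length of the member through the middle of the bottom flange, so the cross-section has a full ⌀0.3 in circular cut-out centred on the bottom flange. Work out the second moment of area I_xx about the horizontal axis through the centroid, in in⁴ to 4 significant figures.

I_xx ≈ 290.7 in⁴

Treat the section as a set of non-overlapping primitives; coordinates are from the bounding-box lower-left.
Bottom flange: 11.2 × 0.55, A = 6.16 in², y = 0.275 in, Ī = 0.155283 in⁴.
Web: 0.4 × 8.8, A = 3.52 in², y = 4.95 in, Ī = 22.7157 in⁴.
Top flange: 11.2 × 0.55, A = 6.16 in², y = 9.625 in, Ī = 0.155283 in⁴.
Hole (subtracted): ⌀0.3, A = 0.0706858 in², y = 0.275 in, Ī = 0.000397608 in⁴.
Centroid: ȳ = ΣA·y / ΣA = 4.97096 in.
Transfer each piece to the horizontal axis through the centroid using Ī + A·d² with d = y − 4.97096:
  bottom flange: d = -4.69596 in → contributes +135.996 in⁴
  web: d = -0.0209557 in → contributes +22.7173 in⁴
  top flange: d = 4.65404 in → contributes +133.582 in⁴
  hole: d = -4.69596 in → contributes −1.55916 in⁴
Total I = 290.735 in⁴.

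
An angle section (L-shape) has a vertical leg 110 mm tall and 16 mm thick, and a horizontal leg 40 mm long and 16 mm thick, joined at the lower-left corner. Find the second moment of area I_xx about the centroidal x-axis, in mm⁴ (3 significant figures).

Treat the section as a set of non-overlapping primitives; coordinates are from the bounding-box lower-left.
Vertical leg: 16 × 110, A = 1 760 mm², y = 55 mm, Ī = 1 774 667 mm⁴.
Horizontal leg (remainder): 24 × 16, A = 384 mm², y = 8 mm, Ī = 8 192 mm⁴.
Centroid: ȳ = ΣA·y / ΣA = 46.582 mm.
Transfer each piece to the centroidal x-axis using Ī + A·d² with d = y − 46.582:
  vertical leg: d = 8.4179 mm → contributes +1 899 382 mm⁴
  horizontal leg (remainder): d = -38.582 mm → contributes +579 806 mm⁴
Total I = 2 479 188 mm⁴.

I_xx ≈ 2.48 × 10⁶ mm⁴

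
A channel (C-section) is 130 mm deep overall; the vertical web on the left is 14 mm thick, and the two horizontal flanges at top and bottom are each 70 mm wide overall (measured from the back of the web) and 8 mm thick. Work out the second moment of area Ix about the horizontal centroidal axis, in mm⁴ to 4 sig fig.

Ix ≈ 5.902 × 10⁶ mm⁴

Treat the section as a set of non-overlapping primitives; coordinates are from the bounding-box lower-left.
Web: 14 × 130, A = 1 820 mm², y = 65 mm, Ī = 2 563 167 mm⁴.
Top flange (beyond web): 56 × 8, A = 448 mm², y = 126 mm, Ī = 2389.33 mm⁴.
Bottom flange (beyond web): 56 × 8, A = 448 mm², y = 4 mm, Ī = 2389.33 mm⁴.
By symmetry the centroid is at mid-height, ȳ = 65 mm.
Transfer each piece to the horizontal centroidal axis using Ī + A·d² with d = y − 65:
  web: d = 0 mm → contributes +2 563 167 mm⁴
  top flange (beyond web): d = 61 mm → contributes +1 669 397 mm⁴
  bottom flange (beyond web): d = -61 mm → contributes +1 669 397 mm⁴
Total I = 5 901 961 mm⁴.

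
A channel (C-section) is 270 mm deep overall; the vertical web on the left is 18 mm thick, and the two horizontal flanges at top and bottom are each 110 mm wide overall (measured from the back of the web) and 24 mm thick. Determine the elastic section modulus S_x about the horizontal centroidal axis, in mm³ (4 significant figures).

S_x ≈ 7.152 × 10⁵ mm³

Split into non-overlapping primitives; take the origin at the lower-left of the bounding box.
Web: 18 × 270, A = 4 860 mm², y = 135 mm, Ī = 29 524 500 mm⁴.
Top flange (beyond web): 92 × 24, A = 2 208 mm², y = 258 mm, Ī = 105 984 mm⁴.
Bottom flange (beyond web): 92 × 24, A = 2 208 mm², y = 12 mm, Ī = 105 984 mm⁴.
By symmetry the centroid is at mid-height, ȳ = 135 mm.
Transfer each piece to the horizontal centroidal axis using Ī + A·d² with d = y − 135:
  web: d = 0 mm → contributes +29 524 500 mm⁴
  top flange (beyond web): d = 123 mm → contributes +33 510 816 mm⁴
  bottom flange (beyond web): d = -123 mm → contributes +33 510 816 mm⁴
Total I = 96 546 132 mm⁴.
Extreme fibre distance c = 135 mm; S = I/c = 715 157 mm³.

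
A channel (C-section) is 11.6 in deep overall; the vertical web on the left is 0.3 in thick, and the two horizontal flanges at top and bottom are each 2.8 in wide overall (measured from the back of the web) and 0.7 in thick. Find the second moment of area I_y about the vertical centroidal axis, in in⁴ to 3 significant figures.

I_y ≈ 5.27 in⁴

Break the section into simple shapes (no overlaps), measuring from the bottom-left corner of the bounding box.
Web: 0.3 × 11.6, A = 3.48 in², x = 0.15 in, Ī = 0.0261 in⁴.
Top flange (beyond web): 2.5 × 0.7, A = 1.75 in², x = 1.55 in, Ī = 0.91146 in⁴.
Bottom flange (beyond web): 2.5 × 0.7, A = 1.75 in², x = 1.55 in, Ī = 0.91146 in⁴.
Centroid: x̄ = ΣA·x / ΣA = 0.85201 in.
Transfer each piece to the vertical centroidal axis using Ī + A·d² with d = x − 0.85201:
  web: d = -0.70201 in → contributes +1.7411 in⁴
  top flange (beyond web): d = 0.69799 in → contributes +1.7641 in⁴
  bottom flange (beyond web): d = 0.69799 in → contributes +1.7641 in⁴
Total I = 5.2692 in⁴.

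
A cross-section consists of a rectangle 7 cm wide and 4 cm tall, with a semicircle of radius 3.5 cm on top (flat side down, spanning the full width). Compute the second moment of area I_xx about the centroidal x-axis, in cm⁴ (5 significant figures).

I_xx ≈ 192.35 cm⁴

Split into non-overlapping primitives; take the origin at the lower-left of the bounding box.
Rectangular body: 7 × 4, A = 28 cm², y = 2 cm, Ī = 37.33333 cm⁴.
Semicircular cap: semicircle r = 3.5, A = 19.24226 cm², y = 5.485446 cm, Ī = 16.4704 cm⁴.
Centroid: ȳ = ΣA·y / ΣA = 3.419658 cm.
Transfer each piece to the centroidal x-axis using Ī + A·d² with d = y − 3.419658:
  rectangular body: d = -1.419658 cm → contributes +93.76534 cm⁴
  semicircular cap: d = 2.065788 cm → contributes +98.58636 cm⁴
Total I = 192.3517 cm⁴.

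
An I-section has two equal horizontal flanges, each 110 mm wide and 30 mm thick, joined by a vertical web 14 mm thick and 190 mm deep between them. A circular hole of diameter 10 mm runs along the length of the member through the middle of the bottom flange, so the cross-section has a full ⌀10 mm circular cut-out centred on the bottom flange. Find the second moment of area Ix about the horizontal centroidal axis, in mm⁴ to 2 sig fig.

Ix ≈ 8.7 × 10⁷ mm⁴

Decompose the section into non-overlapping parts with the origin at the bottom-left of its bounding rectangle.
Bottom flange: 110 × 30, A = 3 300 mm², y = 15 mm, Ī = 247 500 mm⁴.
Web: 14 × 190, A = 2 660 mm², y = 125 mm, Ī = 8 002 167 mm⁴.
Top flange: 110 × 30, A = 3 300 mm², y = 235 mm, Ī = 247 500 mm⁴.
Hole (subtracted): ⌀10, A = 78.54 mm², y = 15 mm, Ī = 490.9 mm⁴.
Centroid: ȳ = ΣA·y / ΣA = 125.9 mm.
Transfer each piece to the horizontal centroidal axis using Ī + A·d² with d = y − 125.9:
  bottom flange: d = -110.9 mm → contributes +40 863 558 mm⁴
  web: d = -0.941 mm → contributes +8 004 522 mm⁴
  top flange: d = 109.1 mm → contributes +39 497 285 mm⁴
  hole: d = -110.9 mm → contributes −967 151 mm⁴
Total I = 87 398 215 mm⁴.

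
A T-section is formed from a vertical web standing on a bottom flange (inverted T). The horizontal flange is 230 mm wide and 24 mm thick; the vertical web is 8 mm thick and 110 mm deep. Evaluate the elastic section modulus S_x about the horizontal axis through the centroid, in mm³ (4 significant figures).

Split into non-overlapping primitives; take the origin at the lower-left of the bounding box.
Flange: 230 × 24, A = 5 520 mm², y = 12 mm, Ī = 264 960 mm⁴.
Web: 8 × 110, A = 880 mm², y = 79 mm, Ī = 887 333 mm⁴.
Centroid: ȳ = ΣA·y / ΣA = 21.2125 mm.
Transfer each piece to the horizontal axis through the centroid using Ī + A·d² with d = y − 21.2125:
  flange: d = -9.2125 mm → contributes +733 443 mm⁴
  web: d = 57.7875 mm → contributes +3 826 001 mm⁴
Total I = 4 559 444 mm⁴.
Extreme fibre distance c = 112.788 mm; S = I/c = 40425.1 mm³.

S_x ≈ 4.043 × 10⁴ mm³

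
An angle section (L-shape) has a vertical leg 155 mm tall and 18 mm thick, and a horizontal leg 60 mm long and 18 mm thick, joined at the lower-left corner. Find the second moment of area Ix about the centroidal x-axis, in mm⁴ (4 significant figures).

Treat the section as a set of non-overlapping primitives; coordinates are from the bounding-box lower-left.
Vertical leg: 18 × 155, A = 2 790 mm², y = 77.5 mm, Ī = 5 585 813 mm⁴.
Horizontal leg (remainder): 42 × 18, A = 756 mm², y = 9 mm, Ī = 20 412 mm⁴.
Centroid: ȳ = ΣA·y / ΣA = 62.8959 mm.
Transfer each piece to the centroidal x-axis using Ī + A·d² with d = y − 62.8959:
  vertical leg: d = 14.6041 mm → contributes +6 180 860 mm⁴
  horizontal leg (remainder): d = -53.8959 mm → contributes +2 216 420 mm⁴
Total I = 8 397 280 mm⁴.

Ix ≈ 8.397 × 10⁶ mm⁴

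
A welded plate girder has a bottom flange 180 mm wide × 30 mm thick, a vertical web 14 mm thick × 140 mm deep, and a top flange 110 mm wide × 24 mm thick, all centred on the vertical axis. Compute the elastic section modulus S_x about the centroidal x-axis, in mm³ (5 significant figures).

S_x ≈ 4.6188 × 10⁵ mm³

Treat the section as a set of non-overlapping primitives; coordinates are from the bounding-box lower-left.
Bottom plate: 180 × 30, A = 5 400 mm², y = 15 mm, Ī = 405 000 mm⁴.
Web plate: 14 × 140, A = 1 960 mm², y = 100 mm, Ī = 3 201 333 mm⁴.
Top plate: 110 × 24, A = 2 640 mm², y = 182 mm, Ī = 126 720 mm⁴.
Centroid: ȳ = ΣA·y / ΣA = 75.748 mm.
Transfer each piece to the centroidal x-axis using Ī + A·d² with d = y − 75.748:
  bottom plate: d = -60.748 mm → contributes +20 332 725 mm⁴
  web plate: d = 24.252 mm → contributes +4 354 126 mm⁴
  top plate: d = 106.252 mm → contributes +29 930 967 mm⁴
Total I = 54 617 818 mm⁴.
Extreme fibre distance c = 118.252 mm; S = I/c = 461876.5 mm³.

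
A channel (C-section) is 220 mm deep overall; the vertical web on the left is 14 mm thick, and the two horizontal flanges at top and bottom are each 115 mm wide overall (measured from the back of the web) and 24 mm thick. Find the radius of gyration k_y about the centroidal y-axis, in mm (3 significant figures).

k_y ≈ 36.2 mm

Break the section into simple shapes (no overlaps), measuring from the bottom-left corner of the bounding box.
Web: 14 × 220, A = 3 080 mm², x = 7 mm, Ī = 50 307 mm⁴.
Top flange (beyond web): 101 × 24, A = 2 424 mm², x = 64.5 mm, Ī = 2 060 602 mm⁴.
Bottom flange (beyond web): 101 × 24, A = 2 424 mm², x = 64.5 mm, Ī = 2 060 602 mm⁴.
Centroid: x̄ = ΣA·x / ΣA = 42.161 mm.
Transfer each piece to the centroidal y-axis using Ī + A·d² with d = x − 42.161:
  web: d = -35.161 mm → contributes +3 858 196 mm⁴
  top flange (beyond web): d = 22.339 mm → contributes +3 270 204 mm⁴
  bottom flange (beyond web): d = 22.339 mm → contributes +3 270 204 mm⁴
Total I = 10 398 604 mm⁴.
Radius of gyration: k = √(I/A) = √(10 398 604 / 7 928) = 36.216 mm.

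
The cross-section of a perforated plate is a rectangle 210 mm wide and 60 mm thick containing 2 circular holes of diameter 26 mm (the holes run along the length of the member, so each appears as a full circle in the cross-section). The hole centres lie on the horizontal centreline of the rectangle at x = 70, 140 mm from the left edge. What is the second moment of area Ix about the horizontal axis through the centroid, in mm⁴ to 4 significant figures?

Ix ≈ 3.735 × 10⁶ mm⁴

Break the section into simple shapes (no overlaps), measuring from the bottom-left corner of the bounding box.
Plate: 210 × 60, A = 12 600 mm², y = 30 mm, Ī = 3 780 000 mm⁴.
Hole 1 (subtracted): ⌀26, A = 530.929 mm², y = 30 mm, Ī = 22431.8 mm⁴.
Hole 2 (subtracted): ⌀26, A = 530.929 mm², y = 30 mm, Ī = 22431.8 mm⁴.
By symmetry the centroid is at mid-height, ȳ = 30 mm.
All pieces are centred on the horizontal axis through the centroid, so I = ΣĪ (holes subtracted) = 3 735 136 mm⁴.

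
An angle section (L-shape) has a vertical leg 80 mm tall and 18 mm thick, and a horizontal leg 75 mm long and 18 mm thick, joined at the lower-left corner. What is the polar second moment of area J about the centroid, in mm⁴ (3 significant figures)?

J ≈ 2.53 × 10⁶ mm⁴

Treat the section as a set of non-overlapping primitives; coordinates are from the bounding-box lower-left.
Vertical leg: 18 × 80, A = 1 440 mm², y = 40 mm, Ī = 768 000 mm⁴.
Horizontal leg (remainder): 57 × 18, A = 1 026 mm², y = 9 mm, Ī = 27 702 mm⁴.
Centroid: ȳ = ΣA·y / ΣA = 27.102 mm.
Transfer each piece to the centroidal x-axis using Ī + A·d² with d = y − 27.102:
  vertical leg: d = 12.898 mm → contributes +1 007 549 mm⁴
  horizontal leg (remainder): d = -18.102 mm → contributes +363 911 mm⁴
Total I = 1 371 460 mm⁴.
For the y-axis: x̄ = 24.602 mm.
Repeating about the centroidal y-axis gives I_y = 1 159 188 mm⁴.
Polar second moment: J = I_x + I_y = 2 530 648 mm⁴.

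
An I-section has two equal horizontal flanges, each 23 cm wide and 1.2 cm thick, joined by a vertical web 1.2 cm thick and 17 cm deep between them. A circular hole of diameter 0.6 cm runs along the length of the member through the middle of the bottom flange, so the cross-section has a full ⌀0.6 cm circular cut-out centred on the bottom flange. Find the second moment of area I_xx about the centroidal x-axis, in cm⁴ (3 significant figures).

Decompose the section into non-overlapping parts with the origin at the bottom-left of its bounding rectangle.
Bottom flange: 23 × 1.2, A = 27.6 cm², y = 0.6 cm, Ī = 3.312 cm⁴.
Web: 1.2 × 17, A = 20.4 cm², y = 9.7 cm, Ī = 491.3 cm⁴.
Top flange: 23 × 1.2, A = 27.6 cm², y = 18.8 cm, Ī = 3.312 cm⁴.
Hole (subtracted): ⌀0.6, A = 0.28274 cm², y = 0.6 cm, Ī = 0.0063617 cm⁴.
Centroid: ȳ = ΣA·y / ΣA = 9.7342 cm.
Transfer each piece to the centroidal x-axis using Ī + A·d² with d = y − 9.7342:
  bottom flange: d = -9.1342 cm → contributes +2306.1 cm⁴
  web: d = -0.034162 cm → contributes +491.32 cm⁴
  top flange: d = 9.0658 cm → contributes +2271.7 cm⁴
  hole: d = -9.1342 cm → contributes −23.596 cm⁴
Total I = 5045.5 cm⁴.

I_xx ≈ 5050 cm⁴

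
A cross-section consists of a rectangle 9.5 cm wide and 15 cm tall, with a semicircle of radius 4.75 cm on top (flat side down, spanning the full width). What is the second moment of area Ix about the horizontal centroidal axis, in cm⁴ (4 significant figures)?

Ix ≈ 5298 cm⁴

Decompose the section into non-overlapping parts with the origin at the bottom-left of its bounding rectangle.
Rectangular body: 9.5 × 15, A = 142.5 cm², y = 7.5 cm, Ī = 2671.88 cm⁴.
Semicircular cap: semicircle r = 4.75, A = 35.4411 cm², y = 17.016 cm, Ī = 55.8736 cm⁴.
Centroid: ȳ = ΣA·y / ΣA = 9.39532 cm.
Transfer each piece to the horizontal centroidal axis using Ī + A·d² with d = y − 9.39532:
  rectangular body: d = -1.89532 cm → contributes +3183.77 cm⁴
  semicircular cap: d = 7.62064 cm → contributes +2114.08 cm⁴
Total I = 5297.86 cm⁴.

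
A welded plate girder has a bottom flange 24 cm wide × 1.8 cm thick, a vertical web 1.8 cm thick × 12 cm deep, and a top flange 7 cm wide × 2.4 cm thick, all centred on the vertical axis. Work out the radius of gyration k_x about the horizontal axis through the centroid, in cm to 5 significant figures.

Split into non-overlapping primitives; take the origin at the lower-left of the bounding box.
Bottom plate: 24 × 1.8, A = 43.2 cm², y = 0.9 cm, Ī = 11.664 cm⁴.
Web plate: 1.8 × 12, A = 21.6 cm², y = 7.8 cm, Ī = 259.2 cm⁴.
Top plate: 7 × 2.4, A = 16.8 cm², y = 15 cm, Ī = 8.064 cm⁴.
Centroid: ȳ = ΣA·y / ΣA = 5.629412 cm.
Transfer each piece to the horizontal axis through the centroid using Ī + A·d² with d = y − 5.629412:
  bottom plate: d = -4.729412 cm → contributes +977.9329 cm⁴
  web plate: d = 2.170588 cm → contributes +360.9674 cm⁴
  top plate: d = 9.370588 cm → contributes +1483.237 cm⁴
Total I = 2822.137 cm⁴.
Radius of gyration: k = √(I/A) = √(2822.137 / 81.6) = 5.880903 cm.

k_x ≈ 5.8809 cm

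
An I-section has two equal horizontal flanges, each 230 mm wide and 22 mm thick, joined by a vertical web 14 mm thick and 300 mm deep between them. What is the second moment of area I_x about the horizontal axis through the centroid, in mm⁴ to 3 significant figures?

I_x ≈ 2.94 × 10⁸ mm⁴

Break the section into simple shapes (no overlaps), measuring from the bottom-left corner of the bounding box.
Bottom flange: 230 × 22, A = 5 060 mm², y = 11 mm, Ī = 204 087 mm⁴.
Web: 14 × 300, A = 4 200 mm², y = 172 mm, Ī = 31 500 000 mm⁴.
Top flange: 230 × 22, A = 5 060 mm², y = 333 mm, Ī = 204 087 mm⁴.
By symmetry the centroid is at mid-height, ȳ = 172 mm.
Transfer each piece to the horizontal axis through the centroid using Ī + A·d² with d = y − 172:
  bottom flange: d = -161 mm → contributes +131 364 347 mm⁴
  web: d = 0 mm → contributes +31 500 000 mm⁴
  top flange: d = 161 mm → contributes +131 364 347 mm⁴
Total I = 294 228 693 mm⁴.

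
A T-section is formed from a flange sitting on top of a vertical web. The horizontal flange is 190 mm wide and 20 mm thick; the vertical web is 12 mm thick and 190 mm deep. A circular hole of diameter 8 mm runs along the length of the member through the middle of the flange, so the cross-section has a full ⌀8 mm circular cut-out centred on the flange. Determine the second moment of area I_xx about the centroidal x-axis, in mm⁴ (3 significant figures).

Decompose the section into non-overlapping parts with the origin at the bottom-left of its bounding rectangle.
Flange: 190 × 20, A = 3 800 mm², y = 200 mm, Ī = 126 667 mm⁴.
Web: 12 × 190, A = 2 280 mm², y = 95 mm, Ī = 6 859 000 mm⁴.
Hole (subtracted): ⌀8, A = 50.265 mm², y = 200 mm, Ī = 201.06 mm⁴.
Centroid: ȳ = ΣA·y / ΣA = 160.3 mm.
Transfer each piece to the centroidal x-axis using Ī + A·d² with d = y − 160.3:
  flange: d = 39.703 mm → contributes +6 116 786 mm⁴
  web: d = -65.297 mm → contributes +16 580 160 mm⁴
  hole: d = 39.703 mm → contributes −79 437 mm⁴
Total I = 22 617 510 mm⁴.

I_xx ≈ 2.26 × 10⁷ mm⁴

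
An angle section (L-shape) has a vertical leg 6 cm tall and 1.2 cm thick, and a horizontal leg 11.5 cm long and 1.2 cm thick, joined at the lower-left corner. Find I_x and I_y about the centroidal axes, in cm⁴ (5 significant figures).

Decompose the section into non-overlapping parts with the origin at the bottom-left of its bounding rectangle.
Vertical leg: 1.2 × 6, A = 7.2 cm², y = 3 cm, Ī = 21.6 cm⁴.
Horizontal leg (remainder): 10.3 × 1.2, A = 12.36 cm², y = 0.6 cm, Ī = 1.4832 cm⁴.
Centroid: ȳ = ΣA·y / ΣA = 1.483436 cm.
Transfer each piece to the centroidal x-axis using Ī + A·d² with d = y − 1.483436:
  vertical leg: d = 1.516564 cm → contributes +38.15977 cm⁴
  horizontal leg (remainder): d = -0.8834356 cm → contributes +11.12967 cm⁴
Total I = 49.28943 cm⁴.
For the y-axis: x̄ = 4.233436 cm.
Repeating about the centroidal y-axis gives I_y = 260.5609 cm⁴.

I_x ≈ 49.289 cm⁴, I_y ≈ 260.56 cm⁴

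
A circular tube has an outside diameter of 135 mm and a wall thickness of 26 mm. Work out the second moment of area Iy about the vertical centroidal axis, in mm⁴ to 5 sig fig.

Break the section into simple shapes (no overlaps), measuring from the bottom-left corner of the bounding box.
Outer circle: ⌀135, A = 14313.88 mm², x = 67.5 mm, Ī = 16 304 406 mm⁴.
Bore (subtracted): ⌀83, A = 5410.608 mm², x = 67.5 mm, Ī = 2 329 605 mm⁴.
By symmetry the centroid is at mid-width, x̄ = 67.5 mm.
All pieces are centred on the vertical centroidal axis, so I = ΣĪ (holes subtracted) = 13 974 801 mm⁴.

Iy ≈ 1.3975 × 10⁷ mm⁴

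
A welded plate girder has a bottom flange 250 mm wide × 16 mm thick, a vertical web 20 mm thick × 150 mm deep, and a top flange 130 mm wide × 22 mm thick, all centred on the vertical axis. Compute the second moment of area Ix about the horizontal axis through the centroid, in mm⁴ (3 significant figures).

Ix ≈ 5.38 × 10⁷ mm⁴

Split into non-overlapping primitives; take the origin at the lower-left of the bounding box.
Bottom plate: 250 × 16, A = 4 000 mm², y = 8 mm, Ī = 85 333 mm⁴.
Web plate: 20 × 150, A = 3 000 mm², y = 91 mm, Ī = 5 625 000 mm⁴.
Top plate: 130 × 22, A = 2 860 mm², y = 177 mm, Ī = 115 353 mm⁴.
Centroid: ȳ = ΣA·y / ΣA = 82.274 mm.
Transfer each piece to the horizontal axis through the centroid using Ī + A·d² with d = y − 82.274:
  bottom plate: d = -74.274 mm → contributes +22 151 743 mm⁴
  web plate: d = 8.7262 mm → contributes +5 853 438 mm⁴
  top plate: d = 94.726 mm → contributes +25 778 267 mm⁴
Total I = 53 783 447 mm⁴.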